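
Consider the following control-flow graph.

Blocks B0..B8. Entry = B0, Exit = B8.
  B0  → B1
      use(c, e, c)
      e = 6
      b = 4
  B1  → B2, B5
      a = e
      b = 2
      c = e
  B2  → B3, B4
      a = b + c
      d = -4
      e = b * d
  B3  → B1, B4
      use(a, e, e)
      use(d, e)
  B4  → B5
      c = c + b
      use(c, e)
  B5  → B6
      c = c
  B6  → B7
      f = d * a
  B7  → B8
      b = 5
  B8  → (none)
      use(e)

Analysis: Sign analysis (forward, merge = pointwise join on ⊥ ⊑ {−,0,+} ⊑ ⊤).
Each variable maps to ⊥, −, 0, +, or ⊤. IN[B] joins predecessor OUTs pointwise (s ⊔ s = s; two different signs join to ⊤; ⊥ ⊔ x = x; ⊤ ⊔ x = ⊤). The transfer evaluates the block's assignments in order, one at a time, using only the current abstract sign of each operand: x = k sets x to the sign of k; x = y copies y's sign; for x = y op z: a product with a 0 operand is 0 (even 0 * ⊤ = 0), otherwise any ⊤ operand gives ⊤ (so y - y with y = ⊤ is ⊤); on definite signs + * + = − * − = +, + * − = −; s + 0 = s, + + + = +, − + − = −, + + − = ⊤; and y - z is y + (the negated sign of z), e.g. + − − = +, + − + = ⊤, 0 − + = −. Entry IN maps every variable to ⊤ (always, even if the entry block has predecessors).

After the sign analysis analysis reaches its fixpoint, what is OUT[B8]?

Answer: {a: ⊤, b: +, c: ⊤, d: ⊤, e: ⊤, f: ⊤}

Trace:
Per-block solution:
  B0: | IN=(all ⊤) | OUT={b:+, e:+; rest ⊤}
  B1: | IN={b:+; rest ⊤} | OUT={b:+; rest ⊤}
  B2: | IN={b:+; rest ⊤} | OUT={b:+, d:-, e:-; rest ⊤}
  B3: | IN={b:+, d:-, e:-; rest ⊤} | OUT={b:+, d:-, e:-; rest ⊤}
  B4: | IN={b:+, d:-, e:-; rest ⊤} | OUT={b:+, d:-, e:-; rest ⊤}
  B5: | IN={b:+; rest ⊤} | OUT={b:+; rest ⊤}
  B6: | IN={b:+; rest ⊤} | OUT={b:+; rest ⊤}
  B7: | IN={b:+; rest ⊤} | OUT={b:+; rest ⊤}
  B8: | IN={b:+; rest ⊤} | OUT={b:+; rest ⊤}

Merge at B8: IN[B8] = OUT[B7] = {a: ⊤, b: +, c: ⊤, d: ⊤, e: ⊤, f: ⊤}
Applying B8's transfer function to that IN value gives OUT[B8] (row B8 above).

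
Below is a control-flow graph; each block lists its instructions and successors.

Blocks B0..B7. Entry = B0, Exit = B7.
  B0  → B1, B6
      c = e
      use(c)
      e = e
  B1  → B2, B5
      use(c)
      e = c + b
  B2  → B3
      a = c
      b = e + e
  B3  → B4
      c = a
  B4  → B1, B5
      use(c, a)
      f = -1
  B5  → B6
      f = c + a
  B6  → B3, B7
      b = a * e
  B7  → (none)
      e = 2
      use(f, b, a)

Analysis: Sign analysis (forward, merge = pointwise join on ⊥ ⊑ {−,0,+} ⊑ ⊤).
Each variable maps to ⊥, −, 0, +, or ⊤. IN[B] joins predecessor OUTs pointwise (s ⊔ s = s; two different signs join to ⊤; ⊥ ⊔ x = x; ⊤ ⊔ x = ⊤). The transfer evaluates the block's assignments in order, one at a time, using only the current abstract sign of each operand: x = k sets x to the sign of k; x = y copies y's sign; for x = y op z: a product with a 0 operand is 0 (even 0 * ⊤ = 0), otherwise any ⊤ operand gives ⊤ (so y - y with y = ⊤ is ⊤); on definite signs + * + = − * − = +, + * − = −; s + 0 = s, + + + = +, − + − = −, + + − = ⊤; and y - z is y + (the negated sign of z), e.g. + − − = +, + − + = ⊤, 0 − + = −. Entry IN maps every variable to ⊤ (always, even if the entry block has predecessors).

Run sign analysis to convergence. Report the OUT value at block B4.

Answer: {a: ⊤, b: ⊤, c: ⊤, d: ⊤, e: ⊤, f: -}

Derivation:
Fixpoint table:
  B0:  IN=(all ⊤)  OUT=(all ⊤)
  B1:  IN=(all ⊤)  OUT=(all ⊤)
  B2:  IN=(all ⊤)  OUT=(all ⊤)
  B3:  IN=(all ⊤)  OUT=(all ⊤)
  B4:  IN=(all ⊤)  OUT={f:-; rest ⊤}
  B5:  IN=(all ⊤)  OUT=(all ⊤)
  B6:  IN=(all ⊤)  OUT=(all ⊤)
  B7:  IN=(all ⊤)  OUT={e:+; rest ⊤}

Merge at B4: IN[B4] = OUT[B3] = {a: ⊤, b: ⊤, c: ⊤, d: ⊤, e: ⊤, f: ⊤}
Applying B4's transfer function to that IN value gives OUT[B4] (row B4 above).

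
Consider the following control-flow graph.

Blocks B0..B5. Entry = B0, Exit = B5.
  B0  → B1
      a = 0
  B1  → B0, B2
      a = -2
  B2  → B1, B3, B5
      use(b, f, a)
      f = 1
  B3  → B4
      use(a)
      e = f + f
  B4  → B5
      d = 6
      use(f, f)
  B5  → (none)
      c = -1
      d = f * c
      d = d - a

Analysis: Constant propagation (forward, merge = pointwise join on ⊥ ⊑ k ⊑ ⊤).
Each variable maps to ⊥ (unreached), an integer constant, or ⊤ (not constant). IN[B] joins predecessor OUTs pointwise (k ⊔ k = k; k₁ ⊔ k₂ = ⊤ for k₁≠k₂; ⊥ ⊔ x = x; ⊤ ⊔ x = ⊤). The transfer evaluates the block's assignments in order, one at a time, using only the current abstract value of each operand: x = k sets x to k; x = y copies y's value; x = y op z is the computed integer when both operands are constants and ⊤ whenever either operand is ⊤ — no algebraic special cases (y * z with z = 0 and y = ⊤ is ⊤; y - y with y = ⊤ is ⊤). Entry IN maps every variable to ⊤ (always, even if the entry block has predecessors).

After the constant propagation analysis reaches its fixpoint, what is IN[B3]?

Answer: {a: -2, b: ⊤, c: ⊤, d: ⊤, e: ⊤, f: 1}

Derivation:
Fixpoint table:
  B0:  IN=(all ⊤)  OUT={a:0; rest ⊤}
  B1:  IN=(all ⊤)  OUT={a:-2; rest ⊤}
  B2:  IN={a:-2; rest ⊤}  OUT={a:-2, f:1; rest ⊤}
  B3:  IN={a:-2, f:1; rest ⊤}  OUT={a:-2, e:2, f:1; rest ⊤}
  B4:  IN={a:-2, e:2, f:1; rest ⊤}  OUT={a:-2, d:6, e:2, f:1; rest ⊤}
  B5:  IN={a:-2, f:1; rest ⊤}  OUT={a:-2, c:-1, d:1, f:1; rest ⊤}

Merge at B3: IN[B3] = OUT[B2] = {a: -2, b: ⊤, c: ⊤, d: ⊤, e: ⊤, f: 1}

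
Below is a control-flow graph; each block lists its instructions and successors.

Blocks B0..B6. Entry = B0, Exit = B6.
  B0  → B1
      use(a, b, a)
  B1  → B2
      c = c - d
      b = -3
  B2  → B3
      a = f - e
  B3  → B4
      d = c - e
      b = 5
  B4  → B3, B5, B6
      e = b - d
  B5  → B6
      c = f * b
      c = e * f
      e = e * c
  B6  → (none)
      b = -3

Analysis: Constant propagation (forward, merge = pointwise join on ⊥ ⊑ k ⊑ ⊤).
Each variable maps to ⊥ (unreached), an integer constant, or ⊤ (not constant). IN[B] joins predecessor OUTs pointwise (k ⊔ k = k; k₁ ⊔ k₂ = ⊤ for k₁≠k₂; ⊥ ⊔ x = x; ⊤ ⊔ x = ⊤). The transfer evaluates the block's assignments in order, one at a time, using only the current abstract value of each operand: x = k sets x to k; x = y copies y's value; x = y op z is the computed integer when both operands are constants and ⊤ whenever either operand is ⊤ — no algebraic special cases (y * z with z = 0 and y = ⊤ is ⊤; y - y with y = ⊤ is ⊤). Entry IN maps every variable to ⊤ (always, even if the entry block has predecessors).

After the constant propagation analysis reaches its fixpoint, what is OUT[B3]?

Answer: {a: ⊤, b: 5, c: ⊤, d: ⊤, e: ⊤, f: ⊤}

Derivation:
Fixpoint table:
  B0:   IN=(all ⊤)   OUT=(all ⊤)
  B1:   IN=(all ⊤)   OUT={b:-3; rest ⊤}
  B2:   IN={b:-3; rest ⊤}   OUT={b:-3; rest ⊤}
  B3:   IN=(all ⊤)   OUT={b:5; rest ⊤}
  B4:   IN={b:5; rest ⊤}   OUT={b:5; rest ⊤}
  B5:   IN={b:5; rest ⊤}   OUT={b:5; rest ⊤}
  B6:   IN={b:5; rest ⊤}   OUT={b:-3; rest ⊤}

Merge at B3: IN[B3] = OUT[B2] ⊔ OUT[B4] = {a: ⊤, b: ⊤, c: ⊤, d: ⊤, e: ⊤, f: ⊤}
Applying B3's transfer function to that IN value gives OUT[B3] (row B3 above).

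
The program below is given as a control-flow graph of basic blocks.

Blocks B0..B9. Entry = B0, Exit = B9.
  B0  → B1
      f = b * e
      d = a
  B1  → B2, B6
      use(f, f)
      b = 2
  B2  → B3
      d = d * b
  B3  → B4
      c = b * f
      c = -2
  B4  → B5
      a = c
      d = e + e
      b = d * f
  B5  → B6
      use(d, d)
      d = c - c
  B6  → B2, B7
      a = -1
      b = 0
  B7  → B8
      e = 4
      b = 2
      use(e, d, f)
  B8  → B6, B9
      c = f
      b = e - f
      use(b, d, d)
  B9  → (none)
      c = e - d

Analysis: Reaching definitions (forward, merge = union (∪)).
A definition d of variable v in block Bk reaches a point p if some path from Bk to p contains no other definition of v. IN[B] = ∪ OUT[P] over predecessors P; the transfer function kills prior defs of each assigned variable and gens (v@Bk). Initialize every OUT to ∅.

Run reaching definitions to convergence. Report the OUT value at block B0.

Answer: {d@B0, f@B0}

Trace:
Per-block solution:
  B0: | IN={} | OUT={d@B0, f@B0}
  B1: | IN={d@B0, f@B0} | OUT={b@B1, d@B0, f@B0}
  B2: | IN={a@B6, b@B1, b@B6, c@B3, c@B8, d@B0, d@B5, e@B7, f@B0} | OUT={a@B6, b@B1, b@B6, c@B3, c@B8, d@B2, e@B7, f@B0}
  B3: | IN={a@B6, b@B1, b@B6, c@B3, c@B8, d@B2, e@B7, f@B0} | OUT={a@B6, b@B1, b@B6, c@B3, d@B2, e@B7, f@B0}
  B4: | IN={a@B6, b@B1, b@B6, c@B3, d@B2, e@B7, f@B0} | OUT={a@B4, b@B4, c@B3, d@B4, e@B7, f@B0}
  B5: | IN={a@B4, b@B4, c@B3, d@B4, e@B7, f@B0} | OUT={a@B4, b@B4, c@B3, d@B5, e@B7, f@B0}
  B6: | IN={a@B4, a@B6, b@B1, b@B4, b@B8, c@B3, c@B8, d@B0, d@B5, e@B7, f@B0} | OUT={a@B6, b@B6, c@B3, c@B8, d@B0, d@B5, e@B7, f@B0}
  B7: | IN={a@B6, b@B6, c@B3, c@B8, d@B0, d@B5, e@B7, f@B0} | OUT={a@B6, b@B7, c@B3, c@B8, d@B0, d@B5, e@B7, f@B0}
  B8: | IN={a@B6, b@B7, c@B3, c@B8, d@B0, d@B5, e@B7, f@B0} | OUT={a@B6, b@B8, c@B8, d@B0, d@B5, e@B7, f@B0}
  B9: | IN={a@B6, b@B8, c@B8, d@B0, d@B5, e@B7, f@B0} | OUT={a@B6, b@B8, c@B9, d@B0, d@B5, e@B7, f@B0}

B0 is the boundary node: IN[B0] = {}
Applying B0's transfer function to that IN value gives OUT[B0] (row B0 above).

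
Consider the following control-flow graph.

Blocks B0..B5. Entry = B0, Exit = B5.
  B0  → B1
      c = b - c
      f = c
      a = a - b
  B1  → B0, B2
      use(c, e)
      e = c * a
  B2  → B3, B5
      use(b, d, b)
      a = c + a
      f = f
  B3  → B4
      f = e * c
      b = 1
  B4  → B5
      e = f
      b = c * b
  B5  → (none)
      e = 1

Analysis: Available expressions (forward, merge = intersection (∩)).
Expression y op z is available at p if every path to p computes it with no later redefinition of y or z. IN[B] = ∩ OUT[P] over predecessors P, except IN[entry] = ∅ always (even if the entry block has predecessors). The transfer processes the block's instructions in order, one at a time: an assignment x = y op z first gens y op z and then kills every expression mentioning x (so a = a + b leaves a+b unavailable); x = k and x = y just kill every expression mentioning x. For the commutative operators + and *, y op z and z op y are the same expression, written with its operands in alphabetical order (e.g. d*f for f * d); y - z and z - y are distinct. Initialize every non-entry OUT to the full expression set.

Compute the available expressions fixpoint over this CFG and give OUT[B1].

Answer: {a*c}

Trace:
Fixpoint table:
  B0:   IN={}   OUT={}
  B1:   IN={}   OUT={a*c}
  B2:   IN={a*c}   OUT={}
  B3:   IN={}   OUT={c*e}
  B4:   IN={c*e}   OUT={}
  B5:   IN={}   OUT={}

Merge at B1: IN[B1] = OUT[B0] = {}
Applying B1's transfer function to that IN value gives OUT[B1] (row B1 above).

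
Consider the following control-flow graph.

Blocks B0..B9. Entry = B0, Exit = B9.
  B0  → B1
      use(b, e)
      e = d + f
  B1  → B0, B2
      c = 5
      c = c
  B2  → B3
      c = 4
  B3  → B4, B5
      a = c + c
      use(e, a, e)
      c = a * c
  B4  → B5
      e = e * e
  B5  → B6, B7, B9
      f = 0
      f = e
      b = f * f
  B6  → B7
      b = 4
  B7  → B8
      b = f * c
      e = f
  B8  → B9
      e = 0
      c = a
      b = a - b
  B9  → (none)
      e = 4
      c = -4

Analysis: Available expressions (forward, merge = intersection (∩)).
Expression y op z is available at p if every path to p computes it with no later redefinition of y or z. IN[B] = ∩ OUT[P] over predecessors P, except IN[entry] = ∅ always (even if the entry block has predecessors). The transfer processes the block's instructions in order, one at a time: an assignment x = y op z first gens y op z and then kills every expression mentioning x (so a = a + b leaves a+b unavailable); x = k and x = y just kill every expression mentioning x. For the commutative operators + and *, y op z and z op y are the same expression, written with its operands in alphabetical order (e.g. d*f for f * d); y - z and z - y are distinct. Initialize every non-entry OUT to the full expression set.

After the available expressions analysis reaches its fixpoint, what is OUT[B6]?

Converged values:
  B0:   IN={}   OUT={d+f}
  B1:   IN={d+f}   OUT={d+f}
  B2:   IN={d+f}   OUT={d+f}
  B3:   IN={d+f}   OUT={d+f}
  B4:   IN={d+f}   OUT={d+f}
  B5:   IN={d+f}   OUT={f*f}
  B6:   IN={f*f}   OUT={f*f}
  B7:   IN={f*f}   OUT={c*f, f*f}
  B8:   IN={c*f, f*f}   OUT={f*f}
  B9:   IN={f*f}   OUT={f*f}

Merge at B6: IN[B6] = OUT[B5] = {f*f}
Applying B6's transfer function to that IN value gives OUT[B6] (row B6 above).

Answer: {f*f}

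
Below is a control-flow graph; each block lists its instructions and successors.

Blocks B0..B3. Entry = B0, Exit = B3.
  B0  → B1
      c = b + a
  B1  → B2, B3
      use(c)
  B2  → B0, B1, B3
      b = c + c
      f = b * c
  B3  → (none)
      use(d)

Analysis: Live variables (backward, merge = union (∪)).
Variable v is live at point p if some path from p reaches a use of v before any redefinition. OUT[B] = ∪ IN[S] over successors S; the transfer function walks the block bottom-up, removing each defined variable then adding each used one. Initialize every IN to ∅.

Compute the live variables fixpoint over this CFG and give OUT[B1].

Per-block solution:
  B0: | IN={a, b, d} | OUT={a, c, d}
  B1: | IN={a, c, d} | OUT={a, c, d}
  B2: | IN={a, c, d} | OUT={a, b, c, d}
  B3: | IN={d} | OUT={}

Merge at B1: OUT[B1] = IN[B2] ⊔ IN[B3] = {a, c, d}

Answer: {a, c, d}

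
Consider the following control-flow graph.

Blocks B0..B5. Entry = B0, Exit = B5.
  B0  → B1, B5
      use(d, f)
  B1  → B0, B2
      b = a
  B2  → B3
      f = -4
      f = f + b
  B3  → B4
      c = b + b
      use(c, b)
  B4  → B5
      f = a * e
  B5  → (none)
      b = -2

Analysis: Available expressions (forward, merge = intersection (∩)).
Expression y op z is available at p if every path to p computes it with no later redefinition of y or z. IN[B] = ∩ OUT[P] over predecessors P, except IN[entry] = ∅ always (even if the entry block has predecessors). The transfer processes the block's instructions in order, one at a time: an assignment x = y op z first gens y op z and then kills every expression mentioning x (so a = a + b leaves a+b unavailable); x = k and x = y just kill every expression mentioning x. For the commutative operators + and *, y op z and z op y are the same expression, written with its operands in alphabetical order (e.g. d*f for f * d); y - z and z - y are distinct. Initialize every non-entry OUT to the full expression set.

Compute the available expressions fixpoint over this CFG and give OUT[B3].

Answer: {b+b}

Derivation:
Fixpoint table:
  B0:  IN={}  OUT={}
  B1:  IN={}  OUT={}
  B2:  IN={}  OUT={}
  B3:  IN={}  OUT={b+b}
  B4:  IN={b+b}  OUT={a*e, b+b}
  B5:  IN={}  OUT={}

Merge at B3: IN[B3] = OUT[B2] = {}
Applying B3's transfer function to that IN value gives OUT[B3] (row B3 above).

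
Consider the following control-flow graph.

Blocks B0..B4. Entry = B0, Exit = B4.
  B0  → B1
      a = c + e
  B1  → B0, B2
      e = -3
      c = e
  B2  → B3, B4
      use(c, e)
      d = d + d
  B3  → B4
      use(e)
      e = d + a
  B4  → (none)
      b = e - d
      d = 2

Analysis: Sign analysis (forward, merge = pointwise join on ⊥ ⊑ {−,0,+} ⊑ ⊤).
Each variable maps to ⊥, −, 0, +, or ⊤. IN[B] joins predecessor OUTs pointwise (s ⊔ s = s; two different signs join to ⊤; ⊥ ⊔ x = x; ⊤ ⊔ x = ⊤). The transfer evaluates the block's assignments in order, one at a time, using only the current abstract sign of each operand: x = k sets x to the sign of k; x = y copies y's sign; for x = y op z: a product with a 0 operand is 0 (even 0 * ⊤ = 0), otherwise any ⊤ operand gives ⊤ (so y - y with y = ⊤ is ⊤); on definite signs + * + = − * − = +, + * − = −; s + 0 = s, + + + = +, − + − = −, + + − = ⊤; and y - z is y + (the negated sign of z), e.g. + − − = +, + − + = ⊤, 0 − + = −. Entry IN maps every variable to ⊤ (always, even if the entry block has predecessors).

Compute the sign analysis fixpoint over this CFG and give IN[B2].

Per-block solution:
  B0:   IN=(all ⊤)   OUT=(all ⊤)
  B1:   IN=(all ⊤)   OUT={c:-, e:-; rest ⊤}
  B2:   IN={c:-, e:-; rest ⊤}   OUT={c:-, e:-; rest ⊤}
  B3:   IN={c:-, e:-; rest ⊤}   OUT={c:-; rest ⊤}
  B4:   IN={c:-; rest ⊤}   OUT={c:-, d:+; rest ⊤}

Merge at B2: IN[B2] = OUT[B1] = {a: ⊤, b: ⊤, c: -, d: ⊤, e: -, f: ⊤}

Answer: {a: ⊤, b: ⊤, c: -, d: ⊤, e: -, f: ⊤}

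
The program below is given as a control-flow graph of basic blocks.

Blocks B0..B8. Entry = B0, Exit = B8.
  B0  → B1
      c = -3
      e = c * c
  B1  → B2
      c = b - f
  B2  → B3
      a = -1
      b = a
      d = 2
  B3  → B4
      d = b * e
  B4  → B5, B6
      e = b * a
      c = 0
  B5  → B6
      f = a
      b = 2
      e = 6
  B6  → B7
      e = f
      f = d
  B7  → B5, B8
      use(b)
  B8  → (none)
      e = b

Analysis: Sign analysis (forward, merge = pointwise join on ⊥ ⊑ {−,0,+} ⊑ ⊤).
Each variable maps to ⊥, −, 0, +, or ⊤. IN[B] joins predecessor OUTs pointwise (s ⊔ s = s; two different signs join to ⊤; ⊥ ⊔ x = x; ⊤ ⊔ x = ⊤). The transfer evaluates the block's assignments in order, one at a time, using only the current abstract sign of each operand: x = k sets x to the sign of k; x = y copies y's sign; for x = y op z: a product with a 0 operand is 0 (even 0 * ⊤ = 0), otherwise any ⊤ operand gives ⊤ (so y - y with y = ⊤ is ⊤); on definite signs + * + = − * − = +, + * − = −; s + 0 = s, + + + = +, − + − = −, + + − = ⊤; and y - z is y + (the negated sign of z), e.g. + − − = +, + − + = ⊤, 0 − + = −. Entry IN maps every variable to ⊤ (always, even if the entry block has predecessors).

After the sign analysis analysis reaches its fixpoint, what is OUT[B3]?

Answer: {a: -, b: -, c: ⊤, d: -, e: +, f: ⊤}

Working:
Fixpoint table:
  B0:   IN=(all ⊤)   OUT={c:-, e:+; rest ⊤}
  B1:   IN={c:-, e:+; rest ⊤}   OUT={e:+; rest ⊤}
  B2:   IN={e:+; rest ⊤}   OUT={a:-, b:-, d:+, e:+; rest ⊤}
  B3:   IN={a:-, b:-, d:+, e:+; rest ⊤}   OUT={a:-, b:-, d:-, e:+; rest ⊤}
  B4:   IN={a:-, b:-, d:-, e:+; rest ⊤}   OUT={a:-, b:-, c:0, d:-, e:+; rest ⊤}
  B5:   IN={a:-, c:0, d:-; rest ⊤}   OUT={a:-, b:+, c:0, d:-, e:+, f:-; rest ⊤}
  B6:   IN={a:-, c:0, d:-, e:+; rest ⊤}   OUT={a:-, c:0, d:-, f:-; rest ⊤}
  B7:   IN={a:-, c:0, d:-, f:-; rest ⊤}   OUT={a:-, c:0, d:-, f:-; rest ⊤}
  B8:   IN={a:-, c:0, d:-, f:-; rest ⊤}   OUT={a:-, c:0, d:-, f:-; rest ⊤}

Merge at B3: IN[B3] = OUT[B2] = {a: -, b: -, c: ⊤, d: +, e: +, f: ⊤}
Applying B3's transfer function to that IN value gives OUT[B3] (row B3 above).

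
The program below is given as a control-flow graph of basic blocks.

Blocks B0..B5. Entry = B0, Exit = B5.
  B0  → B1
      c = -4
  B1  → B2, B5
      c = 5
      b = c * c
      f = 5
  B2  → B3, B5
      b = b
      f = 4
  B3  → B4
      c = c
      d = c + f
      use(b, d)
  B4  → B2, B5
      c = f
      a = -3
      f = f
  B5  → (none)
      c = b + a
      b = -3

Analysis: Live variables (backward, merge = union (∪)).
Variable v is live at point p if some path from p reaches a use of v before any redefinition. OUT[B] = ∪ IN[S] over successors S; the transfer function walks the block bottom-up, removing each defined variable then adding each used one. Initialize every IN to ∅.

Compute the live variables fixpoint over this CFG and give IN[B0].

Answer: {a}

Derivation:
Per-block solution:
  B0:  IN={a}  OUT={a}
  B1:  IN={a}  OUT={a, b, c}
  B2:  IN={a, b, c}  OUT={a, b, c, f}
  B3:  IN={b, c, f}  OUT={b, f}
  B4:  IN={b, f}  OUT={a, b, c}
  B5:  IN={a, b}  OUT={}

Merge at B0: OUT[B0] = IN[B1] = {a}
Applying B0's transfer function to that OUT value gives IN[B0] (row B0 above).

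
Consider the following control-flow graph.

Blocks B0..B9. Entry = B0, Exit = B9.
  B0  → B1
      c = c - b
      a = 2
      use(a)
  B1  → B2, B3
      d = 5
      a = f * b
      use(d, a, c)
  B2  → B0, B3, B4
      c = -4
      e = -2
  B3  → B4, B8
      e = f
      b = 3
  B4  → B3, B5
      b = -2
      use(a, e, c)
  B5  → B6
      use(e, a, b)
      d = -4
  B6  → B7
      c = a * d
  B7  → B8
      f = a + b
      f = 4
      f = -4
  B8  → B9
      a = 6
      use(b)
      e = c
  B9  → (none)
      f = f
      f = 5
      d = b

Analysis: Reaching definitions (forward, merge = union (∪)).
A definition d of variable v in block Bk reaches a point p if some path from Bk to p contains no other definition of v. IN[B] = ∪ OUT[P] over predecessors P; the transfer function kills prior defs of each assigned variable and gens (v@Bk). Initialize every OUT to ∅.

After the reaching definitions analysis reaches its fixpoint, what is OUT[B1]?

Per-block solution:
  B0:   IN={a@B1, c@B2, d@B1, e@B2}   OUT={a@B0, c@B0, d@B1, e@B2}
  B1:   IN={a@B0, c@B0, d@B1, e@B2}   OUT={a@B1, c@B0, d@B1, e@B2}
  B2:   IN={a@B1, c@B0, d@B1, e@B2}   OUT={a@B1, c@B2, d@B1, e@B2}
  B3:   IN={a@B1, b@B4, c@B0, c@B2, d@B1, e@B2, e@B3}   OUT={a@B1, b@B3, c@B0, c@B2, d@B1, e@B3}
  B4:   IN={a@B1, b@B3, c@B0, c@B2, d@B1, e@B2, e@B3}   OUT={a@B1, b@B4, c@B0, c@B2, d@B1, e@B2, e@B3}
  B5:   IN={a@B1, b@B4, c@B0, c@B2, d@B1, e@B2, e@B3}   OUT={a@B1, b@B4, c@B0, c@B2, d@B5, e@B2, e@B3}
  B6:   IN={a@B1, b@B4, c@B0, c@B2, d@B5, e@B2, e@B3}   OUT={a@B1, b@B4, c@B6, d@B5, e@B2, e@B3}
  B7:   IN={a@B1, b@B4, c@B6, d@B5, e@B2, e@B3}   OUT={a@B1, b@B4, c@B6, d@B5, e@B2, e@B3, f@B7}
  B8:   IN={a@B1, b@B3, b@B4, c@B0, c@B2, c@B6, d@B1, d@B5, e@B2, e@B3, f@B7}   OUT={a@B8, b@B3, b@B4, c@B0, c@B2, c@B6, d@B1, d@B5, e@B8, f@B7}
  B9:   IN={a@B8, b@B3, b@B4, c@B0, c@B2, c@B6, d@B1, d@B5, e@B8, f@B7}   OUT={a@B8, b@B3, b@B4, c@B0, c@B2, c@B6, d@B9, e@B8, f@B9}

Merge at B1: IN[B1] = OUT[B0] = {a@B0, c@B0, d@B1, e@B2}
Applying B1's transfer function to that IN value gives OUT[B1] (row B1 above).

Answer: {a@B1, c@B0, d@B1, e@B2}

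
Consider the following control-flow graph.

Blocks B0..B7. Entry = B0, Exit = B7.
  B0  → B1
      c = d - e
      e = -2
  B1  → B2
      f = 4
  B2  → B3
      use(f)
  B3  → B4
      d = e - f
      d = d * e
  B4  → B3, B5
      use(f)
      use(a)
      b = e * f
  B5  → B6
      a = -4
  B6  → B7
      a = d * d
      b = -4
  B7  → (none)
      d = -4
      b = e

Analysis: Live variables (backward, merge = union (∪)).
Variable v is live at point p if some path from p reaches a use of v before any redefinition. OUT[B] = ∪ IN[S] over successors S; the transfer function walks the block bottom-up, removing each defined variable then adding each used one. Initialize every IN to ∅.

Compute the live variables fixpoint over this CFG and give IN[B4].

Answer: {a, d, e, f}

Derivation:
Converged values:
  B0:   IN={a, d, e}   OUT={a, e}
  B1:   IN={a, e}   OUT={a, e, f}
  B2:   IN={a, e, f}   OUT={a, e, f}
  B3:   IN={a, e, f}   OUT={a, d, e, f}
  B4:   IN={a, d, e, f}   OUT={a, d, e, f}
  B5:   IN={d, e}   OUT={d, e}
  B6:   IN={d, e}   OUT={e}
  B7:   IN={e}   OUT={}

Merge at B4: OUT[B4] = IN[B3] ⊔ IN[B5] = {a, d, e, f}
Applying B4's transfer function to that OUT value gives IN[B4] (row B4 above).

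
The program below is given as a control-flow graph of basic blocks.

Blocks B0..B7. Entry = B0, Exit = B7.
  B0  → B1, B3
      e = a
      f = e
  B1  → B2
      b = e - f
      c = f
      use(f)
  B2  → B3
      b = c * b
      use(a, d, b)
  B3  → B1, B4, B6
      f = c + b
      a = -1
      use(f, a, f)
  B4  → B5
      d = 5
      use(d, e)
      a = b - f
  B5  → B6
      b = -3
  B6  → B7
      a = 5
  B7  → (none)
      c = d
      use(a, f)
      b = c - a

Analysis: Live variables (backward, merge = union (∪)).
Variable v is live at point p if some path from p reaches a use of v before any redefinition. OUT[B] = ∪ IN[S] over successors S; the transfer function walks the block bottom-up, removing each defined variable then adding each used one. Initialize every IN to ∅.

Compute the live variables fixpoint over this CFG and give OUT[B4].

Answer: {d, f}

Working:
Fixpoint table:
  B0:   IN={a, b, c, d}   OUT={a, b, c, d, e, f}
  B1:   IN={a, d, e, f}   OUT={a, b, c, d, e}
  B2:   IN={a, b, c, d, e}   OUT={b, c, d, e}
  B3:   IN={b, c, d, e}   OUT={a, b, d, e, f}
  B4:   IN={b, e, f}   OUT={d, f}
  B5:   IN={d, f}   OUT={d, f}
  B6:   IN={d, f}   OUT={a, d, f}
  B7:   IN={a, d, f}   OUT={}

Merge at B4: OUT[B4] = IN[B5] = {d, f}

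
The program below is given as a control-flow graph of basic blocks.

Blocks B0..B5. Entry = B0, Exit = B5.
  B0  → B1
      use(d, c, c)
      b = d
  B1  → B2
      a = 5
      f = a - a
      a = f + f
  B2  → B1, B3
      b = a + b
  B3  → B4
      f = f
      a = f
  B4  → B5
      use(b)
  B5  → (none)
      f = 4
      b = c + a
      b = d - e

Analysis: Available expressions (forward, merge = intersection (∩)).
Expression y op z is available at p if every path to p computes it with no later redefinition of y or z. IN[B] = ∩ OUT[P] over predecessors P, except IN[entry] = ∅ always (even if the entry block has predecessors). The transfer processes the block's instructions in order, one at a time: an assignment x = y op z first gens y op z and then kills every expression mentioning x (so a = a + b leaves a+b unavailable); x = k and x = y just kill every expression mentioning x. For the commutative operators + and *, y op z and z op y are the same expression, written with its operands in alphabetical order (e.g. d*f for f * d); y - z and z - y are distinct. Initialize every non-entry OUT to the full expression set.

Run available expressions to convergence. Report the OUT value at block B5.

Answer: {a+c, d-e}

Derivation:
Converged values:
  B0: | IN={} | OUT={}
  B1: | IN={} | OUT={f+f}
  B2: | IN={f+f} | OUT={f+f}
  B3: | IN={f+f} | OUT={}
  B4: | IN={} | OUT={}
  B5: | IN={} | OUT={a+c, d-e}

Merge at B5: IN[B5] = OUT[B4] = {}
Applying B5's transfer function to that IN value gives OUT[B5] (row B5 above).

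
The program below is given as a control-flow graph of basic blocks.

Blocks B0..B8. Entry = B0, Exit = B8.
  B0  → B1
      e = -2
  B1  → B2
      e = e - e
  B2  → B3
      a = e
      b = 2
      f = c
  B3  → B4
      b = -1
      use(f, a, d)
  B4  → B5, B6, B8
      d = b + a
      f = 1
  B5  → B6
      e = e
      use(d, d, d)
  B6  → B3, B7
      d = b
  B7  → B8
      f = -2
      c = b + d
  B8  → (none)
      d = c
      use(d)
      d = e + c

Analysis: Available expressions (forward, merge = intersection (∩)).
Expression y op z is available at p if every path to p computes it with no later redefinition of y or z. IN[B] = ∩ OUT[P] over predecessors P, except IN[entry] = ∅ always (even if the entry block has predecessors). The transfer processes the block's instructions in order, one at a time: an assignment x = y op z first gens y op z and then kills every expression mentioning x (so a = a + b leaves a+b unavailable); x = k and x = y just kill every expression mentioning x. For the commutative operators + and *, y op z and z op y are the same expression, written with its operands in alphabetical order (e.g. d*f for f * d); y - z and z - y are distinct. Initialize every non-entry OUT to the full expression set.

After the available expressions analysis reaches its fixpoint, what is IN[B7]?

Per-block solution:
  B0:  IN={}  OUT={}
  B1:  IN={}  OUT={}
  B2:  IN={}  OUT={}
  B3:  IN={}  OUT={}
  B4:  IN={}  OUT={a+b}
  B5:  IN={a+b}  OUT={a+b}
  B6:  IN={a+b}  OUT={a+b}
  B7:  IN={a+b}  OUT={a+b, b+d}
  B8:  IN={a+b}  OUT={a+b, c+e}

Merge at B7: IN[B7] = OUT[B6] = {a+b}

Answer: {a+b}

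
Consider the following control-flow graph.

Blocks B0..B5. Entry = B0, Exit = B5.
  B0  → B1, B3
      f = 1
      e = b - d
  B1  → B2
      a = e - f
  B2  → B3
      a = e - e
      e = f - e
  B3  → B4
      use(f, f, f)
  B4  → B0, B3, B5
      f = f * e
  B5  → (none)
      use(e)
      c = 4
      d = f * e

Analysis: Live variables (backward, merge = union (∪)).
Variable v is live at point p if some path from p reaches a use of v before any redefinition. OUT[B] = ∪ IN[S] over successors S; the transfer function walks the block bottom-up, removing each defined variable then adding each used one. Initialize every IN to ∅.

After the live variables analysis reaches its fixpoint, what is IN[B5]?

Fixpoint table:
  B0:   IN={b, d}   OUT={b, d, e, f}
  B1:   IN={b, d, e, f}   OUT={b, d, e, f}
  B2:   IN={b, d, e, f}   OUT={b, d, e, f}
  B3:   IN={b, d, e, f}   OUT={b, d, e, f}
  B4:   IN={b, d, e, f}   OUT={b, d, e, f}
  B5:   IN={e, f}   OUT={}

B5 is the boundary node: OUT[B5] = {}
Applying B5's transfer function to that OUT value gives IN[B5] (row B5 above).

Answer: {e, f}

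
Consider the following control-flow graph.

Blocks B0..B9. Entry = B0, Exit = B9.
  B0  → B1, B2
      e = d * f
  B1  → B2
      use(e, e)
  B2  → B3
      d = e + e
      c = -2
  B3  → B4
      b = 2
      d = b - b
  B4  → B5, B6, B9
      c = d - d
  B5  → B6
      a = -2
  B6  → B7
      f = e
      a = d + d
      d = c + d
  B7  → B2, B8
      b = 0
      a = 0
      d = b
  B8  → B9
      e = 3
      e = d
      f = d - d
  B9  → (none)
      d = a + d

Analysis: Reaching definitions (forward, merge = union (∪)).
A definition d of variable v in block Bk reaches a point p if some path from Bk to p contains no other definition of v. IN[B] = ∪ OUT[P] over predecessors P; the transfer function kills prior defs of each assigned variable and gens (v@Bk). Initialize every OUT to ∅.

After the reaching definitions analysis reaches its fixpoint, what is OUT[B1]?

Answer: {e@B0}

Derivation:
Per-block solution:
  B0:  IN={}  OUT={e@B0}
  B1:  IN={e@B0}  OUT={e@B0}
  B2:  IN={a@B7, b@B7, c@B4, d@B7, e@B0, f@B6}  OUT={a@B7, b@B7, c@B2, d@B2, e@B0, f@B6}
  B3:  IN={a@B7, b@B7, c@B2, d@B2, e@B0, f@B6}  OUT={a@B7, b@B3, c@B2, d@B3, e@B0, f@B6}
  B4:  IN={a@B7, b@B3, c@B2, d@B3, e@B0, f@B6}  OUT={a@B7, b@B3, c@B4, d@B3, e@B0, f@B6}
  B5:  IN={a@B7, b@B3, c@B4, d@B3, e@B0, f@B6}  OUT={a@B5, b@B3, c@B4, d@B3, e@B0, f@B6}
  B6:  IN={a@B5, a@B7, b@B3, c@B4, d@B3, e@B0, f@B6}  OUT={a@B6, b@B3, c@B4, d@B6, e@B0, f@B6}
  B7:  IN={a@B6, b@B3, c@B4, d@B6, e@B0, f@B6}  OUT={a@B7, b@B7, c@B4, d@B7, e@B0, f@B6}
  B8:  IN={a@B7, b@B7, c@B4, d@B7, e@B0, f@B6}  OUT={a@B7, b@B7, c@B4, d@B7, e@B8, f@B8}
  B9:  IN={a@B7, b@B3, b@B7, c@B4, d@B3, d@B7, e@B0, e@B8, f@B6, f@B8}  OUT={a@B7, b@B3, b@B7, c@B4, d@B9, e@B0, e@B8, f@B6, f@B8}

Merge at B1: IN[B1] = OUT[B0] = {e@B0}
Applying B1's transfer function to that IN value gives OUT[B1] (row B1 above).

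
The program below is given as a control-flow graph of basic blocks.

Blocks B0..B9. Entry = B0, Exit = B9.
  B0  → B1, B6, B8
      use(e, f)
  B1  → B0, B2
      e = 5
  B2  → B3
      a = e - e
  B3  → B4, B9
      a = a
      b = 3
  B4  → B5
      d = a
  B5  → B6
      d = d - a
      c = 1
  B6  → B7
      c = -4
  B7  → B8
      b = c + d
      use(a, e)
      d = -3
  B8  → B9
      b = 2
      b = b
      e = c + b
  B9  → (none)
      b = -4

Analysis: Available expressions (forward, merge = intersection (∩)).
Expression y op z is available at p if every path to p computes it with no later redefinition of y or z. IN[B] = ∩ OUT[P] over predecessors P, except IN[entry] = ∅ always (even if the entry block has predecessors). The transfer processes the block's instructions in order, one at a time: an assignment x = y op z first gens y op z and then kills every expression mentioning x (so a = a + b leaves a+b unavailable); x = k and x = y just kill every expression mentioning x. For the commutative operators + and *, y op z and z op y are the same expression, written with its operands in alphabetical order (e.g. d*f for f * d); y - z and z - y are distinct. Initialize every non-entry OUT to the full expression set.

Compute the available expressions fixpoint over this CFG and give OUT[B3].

Answer: {e-e}

Derivation:
Fixpoint table:
  B0: | IN={} | OUT={}
  B1: | IN={} | OUT={}
  B2: | IN={} | OUT={e-e}
  B3: | IN={e-e} | OUT={e-e}
  B4: | IN={e-e} | OUT={e-e}
  B5: | IN={e-e} | OUT={e-e}
  B6: | IN={} | OUT={}
  B7: | IN={} | OUT={}
  B8: | IN={} | OUT={b+c}
  B9: | IN={} | OUT={}

Merge at B3: IN[B3] = OUT[B2] = {e-e}
Applying B3's transfer function to that IN value gives OUT[B3] (row B3 above).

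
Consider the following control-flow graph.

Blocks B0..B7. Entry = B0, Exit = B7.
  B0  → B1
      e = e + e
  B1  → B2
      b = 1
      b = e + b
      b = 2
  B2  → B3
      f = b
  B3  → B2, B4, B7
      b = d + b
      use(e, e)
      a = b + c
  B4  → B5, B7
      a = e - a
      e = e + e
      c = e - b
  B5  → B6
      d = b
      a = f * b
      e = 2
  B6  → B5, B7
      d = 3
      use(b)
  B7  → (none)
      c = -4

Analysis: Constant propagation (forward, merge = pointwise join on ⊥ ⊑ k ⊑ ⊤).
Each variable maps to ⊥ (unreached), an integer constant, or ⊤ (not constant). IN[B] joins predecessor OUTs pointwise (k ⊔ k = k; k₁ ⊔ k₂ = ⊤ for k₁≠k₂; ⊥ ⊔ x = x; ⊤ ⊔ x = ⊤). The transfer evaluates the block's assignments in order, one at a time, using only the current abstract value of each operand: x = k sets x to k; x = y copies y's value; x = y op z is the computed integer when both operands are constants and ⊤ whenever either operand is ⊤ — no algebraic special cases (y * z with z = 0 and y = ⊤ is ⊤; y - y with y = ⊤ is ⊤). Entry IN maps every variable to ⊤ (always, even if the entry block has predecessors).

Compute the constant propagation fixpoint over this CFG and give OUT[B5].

Converged values:
  B0:   IN=(all ⊤)   OUT=(all ⊤)
  B1:   IN=(all ⊤)   OUT={b:2; rest ⊤}
  B2:   IN=(all ⊤)   OUT=(all ⊤)
  B3:   IN=(all ⊤)   OUT=(all ⊤)
  B4:   IN=(all ⊤)   OUT=(all ⊤)
  B5:   IN=(all ⊤)   OUT={e:2; rest ⊤}
  B6:   IN={e:2; rest ⊤}   OUT={d:3, e:2; rest ⊤}
  B7:   IN=(all ⊤)   OUT={c:-4; rest ⊤}

Merge at B5: IN[B5] = OUT[B4] ⊔ OUT[B6] = {a: ⊤, b: ⊤, c: ⊤, d: ⊤, e: ⊤, f: ⊤}
Applying B5's transfer function to that IN value gives OUT[B5] (row B5 above).

Answer: {a: ⊤, b: ⊤, c: ⊤, d: ⊤, e: 2, f: ⊤}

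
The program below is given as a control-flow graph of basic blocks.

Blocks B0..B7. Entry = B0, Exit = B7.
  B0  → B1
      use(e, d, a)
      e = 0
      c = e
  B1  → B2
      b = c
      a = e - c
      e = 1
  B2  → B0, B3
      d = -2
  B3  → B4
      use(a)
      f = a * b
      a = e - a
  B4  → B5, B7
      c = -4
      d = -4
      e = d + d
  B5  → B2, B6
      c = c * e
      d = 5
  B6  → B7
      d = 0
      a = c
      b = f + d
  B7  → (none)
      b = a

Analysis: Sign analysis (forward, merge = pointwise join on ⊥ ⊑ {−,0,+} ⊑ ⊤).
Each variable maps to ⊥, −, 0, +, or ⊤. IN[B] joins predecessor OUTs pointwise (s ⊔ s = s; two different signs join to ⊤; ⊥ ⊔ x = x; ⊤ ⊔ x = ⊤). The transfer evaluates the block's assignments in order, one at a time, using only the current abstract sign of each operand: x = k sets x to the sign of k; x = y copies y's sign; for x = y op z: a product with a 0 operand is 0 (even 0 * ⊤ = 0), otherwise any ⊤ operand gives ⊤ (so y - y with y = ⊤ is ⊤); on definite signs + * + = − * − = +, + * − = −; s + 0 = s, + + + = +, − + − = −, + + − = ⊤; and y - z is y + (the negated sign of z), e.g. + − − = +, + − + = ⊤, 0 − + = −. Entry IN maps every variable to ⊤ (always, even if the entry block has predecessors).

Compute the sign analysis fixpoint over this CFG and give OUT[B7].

Answer: {a: ⊤, b: ⊤, c: ⊤, d: ⊤, e: -, f: 0}

Working:
Converged values:
  B0: | IN=(all ⊤) | OUT={c:0, e:0; rest ⊤}
  B1: | IN={c:0, e:0; rest ⊤} | OUT={a:0, b:0, c:0, e:+; rest ⊤}
  B2: | IN={b:0; rest ⊤} | OUT={b:0, d:-; rest ⊤}
  B3: | IN={b:0, d:-; rest ⊤} | OUT={b:0, d:-, f:0; rest ⊤}
  B4: | IN={b:0, d:-, f:0; rest ⊤} | OUT={b:0, c:-, d:-, e:-, f:0; rest ⊤}
  B5: | IN={b:0, c:-, d:-, e:-, f:0; rest ⊤} | OUT={b:0, c:+, d:+, e:-, f:0; rest ⊤}
  B6: | IN={b:0, c:+, d:+, e:-, f:0; rest ⊤} | OUT={a:+, b:0, c:+, d:0, e:-, f:0; rest ⊤}
  B7: | IN={b:0, e:-, f:0; rest ⊤} | OUT={e:-, f:0; rest ⊤}

Merge at B7: IN[B7] = OUT[B4] ⊔ OUT[B6] = {a: ⊤, b: 0, c: ⊤, d: ⊤, e: -, f: 0}
Applying B7's transfer function to that IN value gives OUT[B7] (row B7 above).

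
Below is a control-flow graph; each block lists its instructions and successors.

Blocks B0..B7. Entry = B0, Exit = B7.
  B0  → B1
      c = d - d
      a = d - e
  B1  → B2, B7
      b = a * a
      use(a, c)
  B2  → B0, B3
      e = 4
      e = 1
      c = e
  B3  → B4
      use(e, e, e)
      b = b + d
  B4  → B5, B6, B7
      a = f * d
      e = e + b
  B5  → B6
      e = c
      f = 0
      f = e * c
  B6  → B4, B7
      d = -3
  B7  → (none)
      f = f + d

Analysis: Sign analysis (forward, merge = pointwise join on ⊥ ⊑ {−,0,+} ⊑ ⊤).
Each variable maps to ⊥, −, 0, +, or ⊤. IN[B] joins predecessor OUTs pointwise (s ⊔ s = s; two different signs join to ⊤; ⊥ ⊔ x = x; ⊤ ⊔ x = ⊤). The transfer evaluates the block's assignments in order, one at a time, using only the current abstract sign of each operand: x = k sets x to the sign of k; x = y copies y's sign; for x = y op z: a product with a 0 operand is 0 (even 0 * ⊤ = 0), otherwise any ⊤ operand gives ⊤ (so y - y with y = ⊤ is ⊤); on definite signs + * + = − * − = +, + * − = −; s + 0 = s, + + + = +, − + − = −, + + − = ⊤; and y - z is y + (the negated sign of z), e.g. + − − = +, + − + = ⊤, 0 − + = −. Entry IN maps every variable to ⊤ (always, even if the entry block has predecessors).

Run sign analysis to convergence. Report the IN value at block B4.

Answer: {a: ⊤, b: ⊤, c: +, d: ⊤, e: ⊤, f: ⊤}

Derivation:
Converged values:
  B0:   IN=(all ⊤)   OUT=(all ⊤)
  B1:   IN=(all ⊤)   OUT=(all ⊤)
  B2:   IN=(all ⊤)   OUT={c:+, e:+; rest ⊤}
  B3:   IN={c:+, e:+; rest ⊤}   OUT={c:+, e:+; rest ⊤}
  B4:   IN={c:+; rest ⊤}   OUT={c:+; rest ⊤}
  B5:   IN={c:+; rest ⊤}   OUT={c:+, e:+, f:+; rest ⊤}
  B6:   IN={c:+; rest ⊤}   OUT={c:+, d:-; rest ⊤}
  B7:   IN=(all ⊤)   OUT=(all ⊤)

Merge at B4: IN[B4] = OUT[B3] ⊔ OUT[B6] = {a: ⊤, b: ⊤, c: +, d: ⊤, e: ⊤, f: ⊤}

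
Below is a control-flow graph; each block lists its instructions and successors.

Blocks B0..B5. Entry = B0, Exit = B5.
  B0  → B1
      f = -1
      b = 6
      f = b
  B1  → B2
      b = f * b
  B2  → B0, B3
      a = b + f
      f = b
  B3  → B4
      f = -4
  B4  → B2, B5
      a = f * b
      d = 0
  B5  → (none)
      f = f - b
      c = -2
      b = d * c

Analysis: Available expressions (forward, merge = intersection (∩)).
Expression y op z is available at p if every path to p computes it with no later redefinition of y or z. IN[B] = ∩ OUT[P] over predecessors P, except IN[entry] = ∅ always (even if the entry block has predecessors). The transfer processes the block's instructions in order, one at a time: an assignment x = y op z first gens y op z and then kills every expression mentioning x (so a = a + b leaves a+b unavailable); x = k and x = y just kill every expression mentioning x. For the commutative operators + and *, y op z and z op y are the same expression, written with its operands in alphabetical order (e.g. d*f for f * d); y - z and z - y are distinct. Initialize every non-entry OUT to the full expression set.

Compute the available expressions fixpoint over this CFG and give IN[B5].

Converged values:
  B0:   IN={}   OUT={}
  B1:   IN={}   OUT={}
  B2:   IN={}   OUT={}
  B3:   IN={}   OUT={}
  B4:   IN={}   OUT={b*f}
  B5:   IN={b*f}   OUT={c*d}

Merge at B5: IN[B5] = OUT[B4] = {b*f}

Answer: {b*f}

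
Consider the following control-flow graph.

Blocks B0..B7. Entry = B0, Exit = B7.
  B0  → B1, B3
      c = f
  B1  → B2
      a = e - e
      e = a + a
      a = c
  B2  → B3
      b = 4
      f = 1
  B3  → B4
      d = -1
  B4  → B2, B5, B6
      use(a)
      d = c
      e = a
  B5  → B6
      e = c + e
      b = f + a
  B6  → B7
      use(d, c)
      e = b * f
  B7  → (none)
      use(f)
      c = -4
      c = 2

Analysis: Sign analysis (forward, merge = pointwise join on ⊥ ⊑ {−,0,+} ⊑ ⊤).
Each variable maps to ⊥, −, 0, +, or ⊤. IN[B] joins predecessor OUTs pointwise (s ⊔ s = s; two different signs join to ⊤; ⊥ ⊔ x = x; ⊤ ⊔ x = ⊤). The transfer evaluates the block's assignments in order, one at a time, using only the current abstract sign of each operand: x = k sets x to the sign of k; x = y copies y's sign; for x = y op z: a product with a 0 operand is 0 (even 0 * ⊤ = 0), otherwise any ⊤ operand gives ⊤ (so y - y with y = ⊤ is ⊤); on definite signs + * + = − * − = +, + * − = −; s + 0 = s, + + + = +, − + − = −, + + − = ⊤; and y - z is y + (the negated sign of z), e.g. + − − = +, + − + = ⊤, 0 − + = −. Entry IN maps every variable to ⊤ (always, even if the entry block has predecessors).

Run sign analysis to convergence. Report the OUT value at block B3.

Fixpoint table:
  B0:  IN=(all ⊤)  OUT=(all ⊤)
  B1:  IN=(all ⊤)  OUT=(all ⊤)
  B2:  IN=(all ⊤)  OUT={b:+, f:+; rest ⊤}
  B3:  IN=(all ⊤)  OUT={d:-; rest ⊤}
  B4:  IN={d:-; rest ⊤}  OUT=(all ⊤)
  B5:  IN=(all ⊤)  OUT=(all ⊤)
  B6:  IN=(all ⊤)  OUT=(all ⊤)
  B7:  IN=(all ⊤)  OUT={c:+; rest ⊤}

Merge at B3: IN[B3] = OUT[B0] ⊔ OUT[B2] = {a: ⊤, b: ⊤, c: ⊤, d: ⊤, e: ⊤, f: ⊤}
Applying B3's transfer function to that IN value gives OUT[B3] (row B3 above).

Answer: {a: ⊤, b: ⊤, c: ⊤, d: -, e: ⊤, f: ⊤}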